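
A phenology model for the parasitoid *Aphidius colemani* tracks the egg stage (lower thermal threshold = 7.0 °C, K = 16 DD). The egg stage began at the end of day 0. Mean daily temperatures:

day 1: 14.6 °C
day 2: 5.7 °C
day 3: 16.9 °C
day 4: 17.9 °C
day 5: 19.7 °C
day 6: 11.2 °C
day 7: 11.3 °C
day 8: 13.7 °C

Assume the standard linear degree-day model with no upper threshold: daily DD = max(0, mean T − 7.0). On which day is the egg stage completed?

day 3

Daily DD above 7.0 °C: 7.6, 0.0, 9.9, 10.9, 12.7, 4.2, 4.3, 6.7.
Cumulative: 7.6, 7.6, 17.5, 28.4, 41.1, 45.3, 49.6, 56.3.
The total first reaches 16 DD on day 3.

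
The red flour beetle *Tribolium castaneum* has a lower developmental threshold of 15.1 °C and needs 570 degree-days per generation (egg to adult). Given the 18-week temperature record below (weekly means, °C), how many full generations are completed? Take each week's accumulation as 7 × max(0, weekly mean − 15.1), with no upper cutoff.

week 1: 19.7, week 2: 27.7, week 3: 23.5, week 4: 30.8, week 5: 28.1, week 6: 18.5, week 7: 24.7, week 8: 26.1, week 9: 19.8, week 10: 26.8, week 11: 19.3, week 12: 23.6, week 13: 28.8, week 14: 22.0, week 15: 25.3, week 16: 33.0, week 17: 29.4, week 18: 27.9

Weekly DD (7 × max(0, T̄ − 15.1)): 32.2, 88.2, 58.8, 109.9, 91.0, 23.8, 67.2, 77.0, 32.9, 81.9, 29.4, 59.5, 95.9, 48.3, 71.4, 125.3, 100.1, 89.6.
Season total = 1282.4 DD.
Complete generations = ⌊1282.4 / 570⌋ = 2.

2 generations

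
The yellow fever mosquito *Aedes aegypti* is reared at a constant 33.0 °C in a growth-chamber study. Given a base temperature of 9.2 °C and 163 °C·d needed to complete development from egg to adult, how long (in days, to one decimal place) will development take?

Daily accumulation = 33.0 − 9.2 = 23.8 DD/day.
Duration = 163 / 23.8 = 6.849 ≈ 6.8 days.

6.8 days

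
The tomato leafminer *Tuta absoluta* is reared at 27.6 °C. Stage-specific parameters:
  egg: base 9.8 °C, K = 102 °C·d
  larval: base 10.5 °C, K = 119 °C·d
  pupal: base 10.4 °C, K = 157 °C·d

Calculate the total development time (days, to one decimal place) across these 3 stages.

egg: 102 / (27.6 − 9.8) = 102 / 17.8 = 5.730 d.
larval: 119 / (27.6 − 10.5) = 119 / 17.1 = 6.959 d.
pupal: 157 / (27.6 − 10.4) = 157 / 17.2 = 9.128 d.
Sum = 21.817 ≈ 21.8 days.

21.8 days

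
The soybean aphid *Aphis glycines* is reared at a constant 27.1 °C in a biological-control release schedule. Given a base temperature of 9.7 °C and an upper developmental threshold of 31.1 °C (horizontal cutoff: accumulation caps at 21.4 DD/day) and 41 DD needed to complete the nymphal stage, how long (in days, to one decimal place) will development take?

Daily accumulation = 27.1 − 9.7 = 17.4 DD/day.
Duration = 41 / 17.4 = 2.356 ≈ 2.4 days.

2.4 days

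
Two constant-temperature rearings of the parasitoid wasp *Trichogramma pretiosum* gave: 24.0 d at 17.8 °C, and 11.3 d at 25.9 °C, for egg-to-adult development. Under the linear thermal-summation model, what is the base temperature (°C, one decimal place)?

Linear rate model ⇒ the product D·(T − T_b) is constant across temperatures.
24.0·(17.8 − T_b) = 11.3·(25.9 − T_b)
T_b = (24.0·17.8 − 11.3·25.9) / (24.0 − 11.3) = 134.53 / 12.7 = 10.593 °C ≈ 10.6 °C.

10.6 °C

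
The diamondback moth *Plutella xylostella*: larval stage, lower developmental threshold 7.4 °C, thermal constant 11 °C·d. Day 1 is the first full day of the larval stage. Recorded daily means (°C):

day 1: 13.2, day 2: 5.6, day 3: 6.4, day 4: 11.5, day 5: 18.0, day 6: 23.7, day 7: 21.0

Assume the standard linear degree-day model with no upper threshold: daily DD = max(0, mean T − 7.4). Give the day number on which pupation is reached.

Daily DD above 7.4 °C: 5.8, 0.0, 0.0, 4.1, 10.6, 16.3, 13.6.
Cumulative: 5.8, 5.8, 5.8, 9.9, 20.5, 36.8, 50.4.
The total first reaches 11 DD on day 5.

day 5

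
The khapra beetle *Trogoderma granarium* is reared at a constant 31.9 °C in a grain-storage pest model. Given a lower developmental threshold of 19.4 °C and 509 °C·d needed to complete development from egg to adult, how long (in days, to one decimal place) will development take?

Daily accumulation = 31.9 − 19.4 = 12.5 DD/day.
Duration = 509 / 12.5 = 40.720 ≈ 40.7 days.

40.7 days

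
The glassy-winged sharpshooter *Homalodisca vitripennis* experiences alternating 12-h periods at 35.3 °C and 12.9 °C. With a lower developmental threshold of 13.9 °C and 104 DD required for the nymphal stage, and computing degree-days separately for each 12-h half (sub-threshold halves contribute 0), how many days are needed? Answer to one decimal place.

9.7 days

Day half: max(0, 35.3 − 13.9) × 0.5 = 21.4 × 0.5 = 10.70 DD.
Night half: max(0, 12.9 − 13.9) × 0.5 = 0.0 × 0.5 = 0.00 DD.
Per 24 h: 10.70 DD/day.
Duration = 104 / 10.70 = 9.720 ≈ 9.7 days.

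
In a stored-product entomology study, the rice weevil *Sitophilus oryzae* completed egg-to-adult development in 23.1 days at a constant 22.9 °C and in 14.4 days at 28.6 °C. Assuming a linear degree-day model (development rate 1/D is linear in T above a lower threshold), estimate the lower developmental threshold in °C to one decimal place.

13.5 °C

Linear rate model ⇒ the product D·(T − T_b) is constant across temperatures.
23.1·(22.9 − T_b) = 14.4·(28.6 − T_b)
T_b = (23.1·22.9 − 14.4·28.6) / (23.1 − 14.4) = 117.15 / 8.7 = 13.466 °C ≈ 13.5 °C.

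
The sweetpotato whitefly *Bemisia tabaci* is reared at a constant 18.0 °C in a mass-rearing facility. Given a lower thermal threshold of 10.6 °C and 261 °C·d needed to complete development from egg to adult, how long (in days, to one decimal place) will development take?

Daily accumulation = 18.0 − 10.6 = 7.4 DD/day.
Duration = 261 / 7.4 = 35.270 ≈ 35.3 days.

35.3 days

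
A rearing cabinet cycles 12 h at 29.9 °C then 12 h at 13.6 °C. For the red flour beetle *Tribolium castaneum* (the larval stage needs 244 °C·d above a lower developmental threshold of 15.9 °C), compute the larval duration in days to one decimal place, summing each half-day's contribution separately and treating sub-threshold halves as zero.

34.9 days

Day half: max(0, 29.9 − 15.9) × 0.5 = 14.0 × 0.5 = 7.00 DD.
Night half: max(0, 13.6 − 15.9) × 0.5 = 0.0 × 0.5 = 0.00 DD.
Per 24 h: 7.00 DD/day.
Duration = 244 / 7.00 = 34.857 ≈ 34.9 days.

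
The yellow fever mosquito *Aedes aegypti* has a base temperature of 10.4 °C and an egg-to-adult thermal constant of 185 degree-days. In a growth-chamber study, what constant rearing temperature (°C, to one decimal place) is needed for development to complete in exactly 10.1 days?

28.7 °C

Required daily accumulation = 185 / 10.1 = 18.317 DD/day.
T = T_base + 18.317 = 10.4 + 18.317 = 28.717 ≈ 28.7 °C.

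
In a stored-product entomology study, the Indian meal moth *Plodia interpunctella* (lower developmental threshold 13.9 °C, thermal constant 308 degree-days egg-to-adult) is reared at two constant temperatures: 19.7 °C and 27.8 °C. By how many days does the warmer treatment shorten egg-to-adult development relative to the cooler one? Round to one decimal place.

At 19.7 °C: 308 / (19.7 − 13.9) = 308 / 5.8 = 53.103 d.
At 27.8 °C: 308 / (27.8 − 13.9) = 308 / 13.9 = 22.158 d.
Difference = |53.103 − 22.158| = 30.945 ≈ 30.9 days.

30.9 days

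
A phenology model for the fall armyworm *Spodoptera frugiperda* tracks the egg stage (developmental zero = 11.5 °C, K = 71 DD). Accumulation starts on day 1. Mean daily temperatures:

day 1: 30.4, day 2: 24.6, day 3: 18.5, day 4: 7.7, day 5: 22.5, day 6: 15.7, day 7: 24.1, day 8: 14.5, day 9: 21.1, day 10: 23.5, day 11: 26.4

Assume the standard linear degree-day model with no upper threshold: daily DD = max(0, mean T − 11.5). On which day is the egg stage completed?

day 9

Daily DD above 11.5 °C: 18.9, 13.1, 7.0, 0.0, 11.0, 4.2, 12.6, 3.0, 9.6, 12.0, 14.9.
Cumulative: 18.9, 32.0, 39.0, 39.0, 50.0, 54.2, 66.8, 69.8, 79.4, 91.4, 106.3.
The total first reaches 71 DD on day 9.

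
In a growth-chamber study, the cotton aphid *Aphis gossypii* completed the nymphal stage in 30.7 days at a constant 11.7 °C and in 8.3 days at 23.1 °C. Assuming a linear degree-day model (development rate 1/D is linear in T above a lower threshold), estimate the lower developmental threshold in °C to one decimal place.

7.5 °C

Linear rate model ⇒ the product D·(T − T_b) is constant across temperatures.
30.7·(11.7 − T_b) = 8.3·(23.1 − T_b)
T_b = (30.7·11.7 − 8.3·23.1) / (30.7 − 8.3) = 167.46 / 22.4 = 7.476 °C ≈ 7.5 °C.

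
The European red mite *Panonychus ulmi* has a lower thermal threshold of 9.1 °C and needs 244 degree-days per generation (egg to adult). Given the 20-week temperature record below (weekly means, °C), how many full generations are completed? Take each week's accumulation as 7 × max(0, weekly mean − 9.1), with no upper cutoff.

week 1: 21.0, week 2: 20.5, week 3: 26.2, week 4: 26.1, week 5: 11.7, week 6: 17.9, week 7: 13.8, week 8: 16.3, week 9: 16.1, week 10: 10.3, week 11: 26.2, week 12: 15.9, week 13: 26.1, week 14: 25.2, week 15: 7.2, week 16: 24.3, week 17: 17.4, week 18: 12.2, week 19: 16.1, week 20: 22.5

Weekly DD (7 × max(0, T̄ − 9.1)): 83.3, 79.8, 119.7, 119.0, 18.2, 61.6, 32.9, 50.4, 49.0, 8.4, 119.7, 47.6, 119.0, 112.7, 0.0, 106.4, 58.1, 21.7, 49.0, 93.8.
Season total = 1350.3 DD.
Complete generations = ⌊1350.3 / 244⌋ = 5.

5 generations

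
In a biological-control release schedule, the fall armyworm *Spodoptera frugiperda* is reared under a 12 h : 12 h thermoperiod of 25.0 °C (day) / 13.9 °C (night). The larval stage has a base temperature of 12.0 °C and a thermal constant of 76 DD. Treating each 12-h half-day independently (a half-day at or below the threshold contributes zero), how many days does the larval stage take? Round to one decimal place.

10.2 days

Day half: max(0, 25.0 − 12.0) × 0.5 = 13.0 × 0.5 = 6.50 DD.
Night half: max(0, 13.9 − 12.0) × 0.5 = 1.9 × 0.5 = 0.95 DD.
Per 24 h: 7.45 DD/day.
Duration = 76 / 7.45 = 10.201 ≈ 10.2 days.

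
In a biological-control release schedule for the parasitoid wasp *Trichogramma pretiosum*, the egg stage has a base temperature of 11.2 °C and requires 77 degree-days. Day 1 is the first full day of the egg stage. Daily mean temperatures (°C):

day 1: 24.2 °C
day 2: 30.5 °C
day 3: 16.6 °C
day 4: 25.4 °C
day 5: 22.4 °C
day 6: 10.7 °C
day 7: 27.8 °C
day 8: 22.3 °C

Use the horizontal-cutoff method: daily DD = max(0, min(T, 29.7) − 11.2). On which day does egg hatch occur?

day 7

Daily DD above 11.2 °C (capped at 18.5): 13.0, 18.5, 5.4, 14.2, 11.2, 0.0, 16.6, 11.1.
Cumulative: 13.0, 31.5, 36.9, 51.1, 62.3, 62.3, 78.9, 90.0.
The total first reaches 77 DD on day 7.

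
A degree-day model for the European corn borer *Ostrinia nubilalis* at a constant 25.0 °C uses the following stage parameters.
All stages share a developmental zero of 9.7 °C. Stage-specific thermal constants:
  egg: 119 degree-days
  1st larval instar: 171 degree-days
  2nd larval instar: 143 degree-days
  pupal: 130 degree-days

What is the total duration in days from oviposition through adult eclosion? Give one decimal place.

36.8 days

Daily accumulation at 25.0 °C = 25.0 − 9.7 = 15.3 DD/day.
Total K = 119 + 171 + 143 + 130 = 563 DD.
Total duration = 563 / 15.3 = 36.797 ≈ 36.8 days.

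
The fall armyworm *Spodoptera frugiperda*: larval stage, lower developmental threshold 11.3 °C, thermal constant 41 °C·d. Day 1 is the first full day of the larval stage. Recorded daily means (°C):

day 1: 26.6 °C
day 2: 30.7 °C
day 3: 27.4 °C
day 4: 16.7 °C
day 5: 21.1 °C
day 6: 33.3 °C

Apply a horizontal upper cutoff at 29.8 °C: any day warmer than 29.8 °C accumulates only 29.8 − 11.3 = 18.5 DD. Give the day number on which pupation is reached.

day 3

Daily DD above 11.3 °C (capped at 18.5): 15.3, 18.5, 16.1, 5.4, 9.8, 18.5.
Cumulative: 15.3, 33.8, 49.9, 55.3, 65.1, 83.6.
The total first reaches 41 DD on day 3.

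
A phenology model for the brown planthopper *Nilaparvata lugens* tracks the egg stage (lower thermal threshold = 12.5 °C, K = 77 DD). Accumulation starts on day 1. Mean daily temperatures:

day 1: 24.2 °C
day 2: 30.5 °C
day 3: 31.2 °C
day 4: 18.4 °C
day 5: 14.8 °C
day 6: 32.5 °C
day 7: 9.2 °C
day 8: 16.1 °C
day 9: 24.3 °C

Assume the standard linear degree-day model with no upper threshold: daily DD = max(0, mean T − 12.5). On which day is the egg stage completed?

Daily DD above 12.5 °C: 11.7, 18.0, 18.7, 5.9, 2.3, 20.0, 0.0, 3.6, 11.8.
Cumulative: 11.7, 29.7, 48.4, 54.3, 56.6, 76.6, 76.6, 80.2, 92.0.
The total first reaches 77 DD on day 8.

day 8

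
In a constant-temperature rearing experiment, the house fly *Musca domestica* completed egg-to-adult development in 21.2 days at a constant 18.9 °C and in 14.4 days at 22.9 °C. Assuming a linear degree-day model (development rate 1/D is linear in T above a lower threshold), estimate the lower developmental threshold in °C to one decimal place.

10.4 °C

Linear rate model ⇒ the product D·(T − T_b) is constant across temperatures.
21.2·(18.9 − T_b) = 14.4·(22.9 − T_b)
T_b = (21.2·18.9 − 14.4·22.9) / (21.2 − 14.4) = 70.92 / 6.8 = 10.429 °C ≈ 10.4 °C.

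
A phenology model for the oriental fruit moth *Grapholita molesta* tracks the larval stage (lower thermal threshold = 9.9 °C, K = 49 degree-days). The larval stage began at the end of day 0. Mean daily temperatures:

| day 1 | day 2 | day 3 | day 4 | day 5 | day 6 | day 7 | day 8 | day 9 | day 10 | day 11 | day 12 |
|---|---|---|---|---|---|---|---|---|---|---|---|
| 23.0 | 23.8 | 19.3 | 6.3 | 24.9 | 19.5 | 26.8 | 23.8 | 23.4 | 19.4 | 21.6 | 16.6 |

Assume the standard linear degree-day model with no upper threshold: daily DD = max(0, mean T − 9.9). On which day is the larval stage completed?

day 5

Daily DD above 9.9 °C: 13.1, 13.9, 9.4, 0.0, 15.0, 9.6, 16.9, 13.9, 13.5, 9.5, 11.7, 6.7.
Cumulative: 13.1, 27.0, 36.4, 36.4, 51.4, 61.0, 77.9, 91.8, 105.3, 114.8, 126.5, 133.2.
The total first reaches 49 DD on day 5.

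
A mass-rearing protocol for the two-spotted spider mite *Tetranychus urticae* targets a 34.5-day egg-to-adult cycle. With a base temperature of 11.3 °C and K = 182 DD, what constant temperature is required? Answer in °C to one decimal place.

Required daily accumulation = 182 / 34.5 = 5.275 DD/day.
T = T_base + 5.275 = 11.3 + 5.275 = 16.575 ≈ 16.6 °C.

16.6 °C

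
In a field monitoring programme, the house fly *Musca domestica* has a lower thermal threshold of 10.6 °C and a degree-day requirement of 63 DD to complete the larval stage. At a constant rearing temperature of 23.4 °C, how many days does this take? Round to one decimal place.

4.9 days

Daily accumulation = 23.4 − 10.6 = 12.8 DD/day.
Duration = 63 / 12.8 = 4.922 ≈ 4.9 days.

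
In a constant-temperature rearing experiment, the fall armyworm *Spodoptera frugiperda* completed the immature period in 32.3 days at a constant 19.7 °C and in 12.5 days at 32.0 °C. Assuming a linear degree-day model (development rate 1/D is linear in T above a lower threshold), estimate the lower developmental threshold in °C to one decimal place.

11.9 °C

Under the model K = D·(T − T_b), so D₁·(T₁ − T_b) = D₂·(T₂ − T_b).
32.3·(19.7 − T_b) = 12.5·(32.0 − T_b)
T_b = (32.3·19.7 − 12.5·32.0) / (32.3 − 12.5) = 236.31 / 19.8 = 11.935 °C ≈ 11.9 °C.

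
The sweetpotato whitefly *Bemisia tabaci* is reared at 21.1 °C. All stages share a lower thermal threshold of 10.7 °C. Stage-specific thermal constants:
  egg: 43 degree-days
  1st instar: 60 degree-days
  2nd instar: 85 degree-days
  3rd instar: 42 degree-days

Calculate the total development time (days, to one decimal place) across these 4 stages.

22.1 days

Daily accumulation at 21.1 °C = 21.1 − 10.7 = 10.4 DD/day.
Total K = 43 + 60 + 85 + 42 = 230 DD.
Total duration = 230 / 10.4 = 22.115 ≈ 22.1 days.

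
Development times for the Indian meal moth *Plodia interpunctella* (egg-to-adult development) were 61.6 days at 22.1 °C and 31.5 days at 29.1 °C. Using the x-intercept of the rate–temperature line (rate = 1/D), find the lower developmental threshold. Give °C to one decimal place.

14.8 °C

Linear rate model ⇒ the product D·(T − T_b) is constant across temperatures.
61.6·(22.1 − T_b) = 31.5·(29.1 − T_b)
T_b = (61.6·22.1 − 31.5·29.1) / (61.6 − 31.5) = 444.71 / 30.1 = 14.774 °C ≈ 14.8 °C.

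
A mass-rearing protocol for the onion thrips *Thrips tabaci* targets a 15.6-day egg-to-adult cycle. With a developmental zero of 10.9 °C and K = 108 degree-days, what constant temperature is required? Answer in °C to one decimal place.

Required daily accumulation = 108 / 15.6 = 6.923 DD/day.
T = T_base + 6.923 = 10.9 + 6.923 = 17.823 ≈ 17.8 °C.

17.8 °C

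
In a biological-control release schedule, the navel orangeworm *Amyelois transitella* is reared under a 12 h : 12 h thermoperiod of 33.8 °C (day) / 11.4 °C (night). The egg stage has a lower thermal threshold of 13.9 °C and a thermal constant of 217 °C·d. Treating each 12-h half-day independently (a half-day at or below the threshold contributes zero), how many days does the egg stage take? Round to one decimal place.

21.8 days

Day half: max(0, 33.8 − 13.9) × 0.5 = 19.9 × 0.5 = 9.95 DD.
Night half: max(0, 11.4 − 13.9) × 0.5 = 0.0 × 0.5 = 0.00 DD.
Per 24 h: 9.95 DD/day.
Duration = 217 / 9.95 = 21.809 ≈ 21.8 days.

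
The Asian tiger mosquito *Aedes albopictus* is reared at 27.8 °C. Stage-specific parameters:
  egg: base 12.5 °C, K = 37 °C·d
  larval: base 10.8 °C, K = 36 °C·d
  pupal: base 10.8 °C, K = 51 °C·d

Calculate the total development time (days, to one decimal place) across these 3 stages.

7.5 days

egg: 37 / (27.8 − 12.5) = 37 / 15.3 = 2.418 d.
larval: 36 / (27.8 − 10.8) = 36 / 17.0 = 2.118 d.
pupal: 51 / (27.8 − 10.8) = 51 / 17.0 = 3.000 d.
Sum = 7.536 ≈ 7.5 days.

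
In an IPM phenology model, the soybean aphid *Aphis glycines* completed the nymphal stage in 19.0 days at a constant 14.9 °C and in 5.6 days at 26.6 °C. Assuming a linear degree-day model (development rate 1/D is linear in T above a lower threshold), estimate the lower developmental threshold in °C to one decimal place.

10.0 °C

Under the model K = D·(T − T_b), so D₁·(T₁ − T_b) = D₂·(T₂ − T_b).
19.0·(14.9 − T_b) = 5.6·(26.6 − T_b)
T_b = (19.0·14.9 − 5.6·26.6) / (19.0 − 5.6) = 134.14 / 13.4 = 10.010 °C ≈ 10.0 °C.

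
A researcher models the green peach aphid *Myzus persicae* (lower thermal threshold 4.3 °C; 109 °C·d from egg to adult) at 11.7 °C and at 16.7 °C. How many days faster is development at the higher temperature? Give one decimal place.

5.9 days

At 11.7 °C: 109 / (11.7 − 4.3) = 109 / 7.4 = 14.730 d.
At 16.7 °C: 109 / (16.7 − 4.3) = 109 / 12.4 = 8.790 d.
Difference = |14.730 − 8.790| = 5.939 ≈ 5.9 days.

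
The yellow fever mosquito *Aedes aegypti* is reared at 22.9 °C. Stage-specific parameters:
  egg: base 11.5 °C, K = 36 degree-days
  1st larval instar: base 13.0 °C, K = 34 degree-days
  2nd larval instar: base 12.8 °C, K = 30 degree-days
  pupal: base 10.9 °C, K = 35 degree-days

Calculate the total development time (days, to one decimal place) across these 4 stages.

egg: 36 / (22.9 − 11.5) = 36 / 11.4 = 3.158 d.
1st larval instar: 34 / (22.9 − 13.0) = 34 / 9.9 = 3.434 d.
2nd larval instar: 30 / (22.9 − 12.8) = 30 / 10.1 = 2.970 d.
pupal: 35 / (22.9 − 10.9) = 35 / 12.0 = 2.917 d.
Sum = 12.479 ≈ 12.5 days.

12.5 days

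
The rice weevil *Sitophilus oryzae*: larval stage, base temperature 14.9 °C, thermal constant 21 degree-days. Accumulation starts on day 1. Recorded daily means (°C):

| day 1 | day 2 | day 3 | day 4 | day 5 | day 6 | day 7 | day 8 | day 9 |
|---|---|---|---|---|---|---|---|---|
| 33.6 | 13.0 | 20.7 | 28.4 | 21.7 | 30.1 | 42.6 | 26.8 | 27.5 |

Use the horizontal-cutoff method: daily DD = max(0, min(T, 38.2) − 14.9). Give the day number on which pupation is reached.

day 3

Daily DD above 14.9 °C (capped at 23.3): 18.7, 0.0, 5.8, 13.5, 6.8, 15.2, 23.3, 11.9, 12.6.
Cumulative: 18.7, 18.7, 24.5, 38.0, 44.8, 60.0, 83.3, 95.2, 107.8.
The total first reaches 21 DD on day 3.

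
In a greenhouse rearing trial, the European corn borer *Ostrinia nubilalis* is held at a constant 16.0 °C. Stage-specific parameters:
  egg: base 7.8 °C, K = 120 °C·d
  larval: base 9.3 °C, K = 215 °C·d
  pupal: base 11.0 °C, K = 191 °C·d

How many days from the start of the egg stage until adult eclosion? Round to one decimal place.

egg: 120 / (16.0 − 7.8) = 120 / 8.2 = 14.634 d.
larval: 215 / (16.0 − 9.3) = 215 / 6.7 = 32.090 d.
pupal: 191 / (16.0 − 11.0) = 191 / 5.0 = 38.200 d.
Sum = 84.924 ≈ 84.9 days.

84.9 days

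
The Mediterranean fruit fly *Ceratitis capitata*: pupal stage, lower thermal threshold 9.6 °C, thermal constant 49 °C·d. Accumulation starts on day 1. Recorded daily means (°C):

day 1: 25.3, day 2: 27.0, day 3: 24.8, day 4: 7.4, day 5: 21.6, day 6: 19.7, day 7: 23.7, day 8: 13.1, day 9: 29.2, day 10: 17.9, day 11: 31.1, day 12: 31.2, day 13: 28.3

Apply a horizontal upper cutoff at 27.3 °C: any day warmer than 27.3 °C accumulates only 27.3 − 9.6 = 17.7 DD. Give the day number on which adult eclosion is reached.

Daily DD above 9.6 °C (capped at 17.7): 15.7, 17.4, 15.2, 0.0, 12.0, 10.1, 14.1, 3.5, 17.7, 8.3, 17.7, 17.7, 17.7.
Cumulative: 15.7, 33.1, 48.3, 48.3, 60.3, 70.4, 84.5, 88.0, 105.7, 114.0, 131.7, 149.4, 167.1.
The total first reaches 49 DD on day 5.

day 5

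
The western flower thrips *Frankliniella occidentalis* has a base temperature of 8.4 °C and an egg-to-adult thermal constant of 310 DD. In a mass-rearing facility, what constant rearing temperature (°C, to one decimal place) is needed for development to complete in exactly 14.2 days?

30.2 °C

Required daily accumulation = 310 / 14.2 = 21.831 DD/day.
T = T_base + 21.831 = 8.4 + 21.831 = 30.231 ≈ 30.2 °C.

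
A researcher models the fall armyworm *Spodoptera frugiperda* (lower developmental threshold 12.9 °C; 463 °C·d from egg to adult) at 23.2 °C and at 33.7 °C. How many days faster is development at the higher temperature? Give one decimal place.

22.7 days

At 23.2 °C: 463 / (23.2 − 12.9) = 463 / 10.3 = 44.951 d.
At 33.7 °C: 463 / (33.7 − 12.9) = 463 / 20.8 = 22.260 d.
Difference = |44.951 − 22.260| = 22.692 ≈ 22.7 days.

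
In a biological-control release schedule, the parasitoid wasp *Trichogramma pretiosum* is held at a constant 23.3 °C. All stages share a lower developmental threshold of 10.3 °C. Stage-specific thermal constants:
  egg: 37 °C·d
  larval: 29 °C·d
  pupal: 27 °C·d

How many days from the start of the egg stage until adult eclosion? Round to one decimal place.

7.2 days

Daily accumulation at 23.3 °C = 23.3 − 10.3 = 13.0 DD/day.
Total K = 37 + 29 + 27 = 93 DD.
Total duration = 93 / 13.0 = 7.154 ≈ 7.2 days.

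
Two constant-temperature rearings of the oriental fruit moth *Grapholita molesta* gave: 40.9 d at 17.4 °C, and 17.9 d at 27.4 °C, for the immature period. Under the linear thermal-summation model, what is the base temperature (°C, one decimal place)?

9.6 °C

Equal thermal constants: D₁(T₁ − T_b) = D₂(T₂ − T_b).
40.9·(17.4 − T_b) = 17.9·(27.4 − T_b)
T_b = (40.9·17.4 − 17.9·27.4) / (40.9 − 17.9) = 221.20 / 23.0 = 9.617 °C ≈ 9.6 °C.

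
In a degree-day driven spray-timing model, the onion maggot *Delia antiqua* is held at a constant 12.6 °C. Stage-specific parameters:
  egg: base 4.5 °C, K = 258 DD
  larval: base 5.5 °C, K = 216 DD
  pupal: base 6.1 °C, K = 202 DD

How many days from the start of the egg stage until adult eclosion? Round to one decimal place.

egg: 258 / (12.6 − 4.5) = 258 / 8.1 = 31.852 d.
larval: 216 / (12.6 − 5.5) = 216 / 7.1 = 30.423 d.
pupal: 202 / (12.6 − 6.1) = 202 / 6.5 = 31.077 d.
Sum = 93.351 ≈ 93.4 days.

93.4 days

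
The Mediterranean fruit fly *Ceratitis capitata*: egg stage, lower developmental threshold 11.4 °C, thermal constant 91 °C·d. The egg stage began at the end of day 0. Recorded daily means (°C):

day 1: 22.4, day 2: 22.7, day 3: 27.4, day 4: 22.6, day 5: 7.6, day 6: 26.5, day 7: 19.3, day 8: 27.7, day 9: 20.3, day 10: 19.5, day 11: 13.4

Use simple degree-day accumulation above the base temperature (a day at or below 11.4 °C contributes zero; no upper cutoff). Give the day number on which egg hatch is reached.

day 9

Daily DD above 11.4 °C: 11.0, 11.3, 16.0, 11.2, 0.0, 15.1, 7.9, 16.3, 8.9, 8.1, 2.0.
Cumulative: 11.0, 22.3, 38.3, 49.5, 49.5, 64.6, 72.5, 88.8, 97.7, 105.8, 107.8.
The total first reaches 91 DD on day 9.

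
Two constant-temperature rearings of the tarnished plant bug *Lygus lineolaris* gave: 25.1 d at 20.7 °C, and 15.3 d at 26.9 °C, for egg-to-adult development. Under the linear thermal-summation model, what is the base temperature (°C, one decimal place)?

11.0 °C

Linear rate model ⇒ the product D·(T − T_b) is constant across temperatures.
25.1·(20.7 − T_b) = 15.3·(26.9 − T_b)
T_b = (25.1·20.7 − 15.3·26.9) / (25.1 − 15.3) = 108.00 / 9.8 = 11.020 °C ≈ 11.0 °C.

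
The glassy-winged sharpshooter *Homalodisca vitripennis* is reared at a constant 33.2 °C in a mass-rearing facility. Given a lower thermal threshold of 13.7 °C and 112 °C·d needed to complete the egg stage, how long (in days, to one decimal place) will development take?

5.7 days

Daily accumulation = 33.2 − 13.7 = 19.5 DD/day.
Duration = 112 / 19.5 = 5.744 ≈ 5.7 days.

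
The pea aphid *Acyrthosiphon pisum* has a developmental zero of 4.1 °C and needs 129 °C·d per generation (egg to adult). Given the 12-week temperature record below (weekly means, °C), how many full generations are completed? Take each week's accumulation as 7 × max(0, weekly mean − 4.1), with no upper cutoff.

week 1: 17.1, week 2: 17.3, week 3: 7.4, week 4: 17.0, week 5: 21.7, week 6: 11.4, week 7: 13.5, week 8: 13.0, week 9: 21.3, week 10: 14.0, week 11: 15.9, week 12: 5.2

Weekly DD (7 × max(0, T̄ − 4.1)): 91.0, 92.4, 23.1, 90.3, 123.2, 51.1, 65.8, 62.3, 120.4, 69.3, 82.6, 7.7.
Season total = 879.2 DD.
Complete generations = ⌊879.2 / 129⌋ = 6.

6 generations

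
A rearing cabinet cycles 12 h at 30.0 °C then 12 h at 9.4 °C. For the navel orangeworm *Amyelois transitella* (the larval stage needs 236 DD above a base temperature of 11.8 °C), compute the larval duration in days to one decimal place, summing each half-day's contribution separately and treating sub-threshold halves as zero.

25.9 days

Day half: max(0, 30.0 − 11.8) × 0.5 = 18.2 × 0.5 = 9.10 DD.
Night half: max(0, 9.4 − 11.8) × 0.5 = 0.0 × 0.5 = 0.00 DD.
Per 24 h: 9.10 DD/day.
Duration = 236 / 9.10 = 25.934 ≈ 25.9 days.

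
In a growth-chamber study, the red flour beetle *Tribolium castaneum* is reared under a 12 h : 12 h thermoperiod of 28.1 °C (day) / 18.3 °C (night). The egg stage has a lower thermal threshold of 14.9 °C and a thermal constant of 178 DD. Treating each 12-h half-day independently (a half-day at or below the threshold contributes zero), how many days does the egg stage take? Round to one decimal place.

21.4 days

Day half: max(0, 28.1 − 14.9) × 0.5 = 13.2 × 0.5 = 6.60 DD.
Night half: max(0, 18.3 − 14.9) × 0.5 = 3.4 × 0.5 = 1.70 DD.
Per 24 h: 8.30 DD/day.
Duration = 178 / 8.30 = 21.446 ≈ 21.4 days.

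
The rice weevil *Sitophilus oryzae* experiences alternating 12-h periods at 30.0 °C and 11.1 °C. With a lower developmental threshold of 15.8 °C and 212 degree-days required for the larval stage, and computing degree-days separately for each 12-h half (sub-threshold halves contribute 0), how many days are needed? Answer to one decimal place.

Day half: max(0, 30.0 − 15.8) × 0.5 = 14.2 × 0.5 = 7.10 DD.
Night half: max(0, 11.1 − 15.8) × 0.5 = 0.0 × 0.5 = 0.00 DD.
Per 24 h: 7.10 DD/day.
Duration = 212 / 7.10 = 29.859 ≈ 29.9 days.

29.9 days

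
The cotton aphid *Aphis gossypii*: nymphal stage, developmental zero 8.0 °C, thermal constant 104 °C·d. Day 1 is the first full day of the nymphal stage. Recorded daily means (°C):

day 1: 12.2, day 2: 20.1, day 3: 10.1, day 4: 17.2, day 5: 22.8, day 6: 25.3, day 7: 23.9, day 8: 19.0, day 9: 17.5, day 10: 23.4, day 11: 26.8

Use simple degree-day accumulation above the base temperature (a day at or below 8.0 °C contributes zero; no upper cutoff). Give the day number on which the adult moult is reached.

Daily DD above 8.0 °C: 4.2, 12.1, 2.1, 9.2, 14.8, 17.3, 15.9, 11.0, 9.5, 15.4, 18.8.
Cumulative: 4.2, 16.3, 18.4, 27.6, 42.4, 59.7, 75.6, 86.6, 96.1, 111.5, 130.3.
The total first reaches 104 DD on day 10.

day 10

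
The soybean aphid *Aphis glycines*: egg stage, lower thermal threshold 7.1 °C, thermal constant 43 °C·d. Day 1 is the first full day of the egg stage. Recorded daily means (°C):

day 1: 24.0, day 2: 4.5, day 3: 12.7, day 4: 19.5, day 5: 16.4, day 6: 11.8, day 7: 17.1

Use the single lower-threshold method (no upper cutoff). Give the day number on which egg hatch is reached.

Daily DD above 7.1 °C: 16.9, 0.0, 5.6, 12.4, 9.3, 4.7, 10.0.
Cumulative: 16.9, 16.9, 22.5, 34.9, 44.2, 48.9, 58.9.
The total first reaches 43 DD on day 5.

day 5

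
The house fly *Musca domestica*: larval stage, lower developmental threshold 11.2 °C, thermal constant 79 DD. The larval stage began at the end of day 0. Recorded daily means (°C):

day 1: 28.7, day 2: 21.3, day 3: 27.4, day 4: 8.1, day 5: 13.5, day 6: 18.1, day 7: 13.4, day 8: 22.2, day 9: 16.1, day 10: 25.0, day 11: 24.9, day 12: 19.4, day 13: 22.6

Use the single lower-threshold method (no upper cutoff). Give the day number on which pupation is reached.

Daily DD above 11.2 °C: 17.5, 10.1, 16.2, 0.0, 2.3, 6.9, 2.2, 11.0, 4.9, 13.8, 13.7, 8.2, 11.4.
Cumulative: 17.5, 27.6, 43.8, 43.8, 46.1, 53.0, 55.2, 66.2, 71.1, 84.9, 98.6, 106.8, 118.2.
The total first reaches 79 DD on day 10.

day 10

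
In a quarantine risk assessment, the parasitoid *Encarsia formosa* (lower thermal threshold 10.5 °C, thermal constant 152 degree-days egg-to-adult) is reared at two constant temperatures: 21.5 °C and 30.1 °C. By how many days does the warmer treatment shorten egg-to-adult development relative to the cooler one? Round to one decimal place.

At 21.5 °C: 152 / (21.5 − 10.5) = 152 / 11.0 = 13.818 d.
At 30.1 °C: 152 / (30.1 − 10.5) = 152 / 19.6 = 7.755 d.
Difference = |13.818 − 7.755| = 6.063 ≈ 6.1 days.

6.1 days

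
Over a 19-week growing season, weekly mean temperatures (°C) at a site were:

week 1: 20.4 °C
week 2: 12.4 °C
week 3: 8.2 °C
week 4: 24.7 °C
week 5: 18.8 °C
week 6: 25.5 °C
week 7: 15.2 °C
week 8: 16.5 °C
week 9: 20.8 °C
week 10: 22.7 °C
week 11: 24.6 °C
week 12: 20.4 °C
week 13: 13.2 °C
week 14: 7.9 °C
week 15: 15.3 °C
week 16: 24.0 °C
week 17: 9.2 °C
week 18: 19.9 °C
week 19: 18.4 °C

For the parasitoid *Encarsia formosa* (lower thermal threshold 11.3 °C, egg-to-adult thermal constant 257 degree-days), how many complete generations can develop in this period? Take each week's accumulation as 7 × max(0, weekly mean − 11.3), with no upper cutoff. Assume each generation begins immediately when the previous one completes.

3 generations

Weekly DD (7 × max(0, T̄ − 11.3)): 63.7, 7.7, 0.0, 93.8, 52.5, 99.4, 27.3, 36.4, 66.5, 79.8, 93.1, 63.7, 13.3, 0.0, 28.0, 88.9, 0.0, 60.2, 49.7.
Season total = 924.0 DD.
Complete generations = ⌊924.0 / 257⌋ = 3.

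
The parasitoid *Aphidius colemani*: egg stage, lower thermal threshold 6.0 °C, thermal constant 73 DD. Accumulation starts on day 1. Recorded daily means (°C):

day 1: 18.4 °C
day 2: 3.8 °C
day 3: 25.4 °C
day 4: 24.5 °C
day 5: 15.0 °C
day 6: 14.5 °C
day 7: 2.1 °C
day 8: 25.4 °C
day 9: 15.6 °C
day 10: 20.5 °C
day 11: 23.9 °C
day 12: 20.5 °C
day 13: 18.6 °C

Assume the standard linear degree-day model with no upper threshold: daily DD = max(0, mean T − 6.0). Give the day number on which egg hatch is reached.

Daily DD above 6.0 °C: 12.4, 0.0, 19.4, 18.5, 9.0, 8.5, 0.0, 19.4, 9.6, 14.5, 17.9, 14.5, 12.6.
Cumulative: 12.4, 12.4, 31.8, 50.3, 59.3, 67.8, 67.8, 87.2, 96.8, 111.3, 129.2, 143.7, 156.3.
The total first reaches 73 DD on day 8.

day 8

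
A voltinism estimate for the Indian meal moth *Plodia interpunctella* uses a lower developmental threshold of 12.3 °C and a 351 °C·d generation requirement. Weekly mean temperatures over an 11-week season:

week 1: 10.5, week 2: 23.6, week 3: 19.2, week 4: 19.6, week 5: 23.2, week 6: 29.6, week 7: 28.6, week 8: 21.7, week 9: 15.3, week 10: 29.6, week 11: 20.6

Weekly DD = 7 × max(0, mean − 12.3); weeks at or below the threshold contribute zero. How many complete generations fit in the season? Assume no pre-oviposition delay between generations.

2 generations

Weekly DD (7 × max(0, T̄ − 12.3)): 0.0, 79.1, 48.3, 51.1, 76.3, 121.1, 114.1, 65.8, 21.0, 121.1, 58.1.
Season total = 756.0 DD.
Complete generations = ⌊756.0 / 351⌋ = 2.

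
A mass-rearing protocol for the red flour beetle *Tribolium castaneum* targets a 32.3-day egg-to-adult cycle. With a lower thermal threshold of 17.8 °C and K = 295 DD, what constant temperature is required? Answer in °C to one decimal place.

26.9 °C

Required daily accumulation = 295 / 32.3 = 9.133 DD/day.
T = T_base + 9.133 = 17.8 + 9.133 = 26.933 ≈ 26.9 °C.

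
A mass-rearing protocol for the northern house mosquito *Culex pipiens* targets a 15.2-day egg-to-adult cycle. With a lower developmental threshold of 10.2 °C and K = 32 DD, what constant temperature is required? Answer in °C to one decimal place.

Required daily accumulation = 32 / 15.2 = 2.105 DD/day.
T = T_base + 2.105 = 10.2 + 2.105 = 12.305 ≈ 12.3 °C.

12.3 °C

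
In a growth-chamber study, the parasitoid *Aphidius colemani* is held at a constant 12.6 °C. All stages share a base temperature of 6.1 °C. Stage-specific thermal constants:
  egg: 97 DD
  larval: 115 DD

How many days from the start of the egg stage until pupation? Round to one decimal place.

Daily accumulation at 12.6 °C = 12.6 − 6.1 = 6.5 DD/day.
Total K = 97 + 115 = 212 DD.
Total duration = 212 / 6.5 = 32.615 ≈ 32.6 days.

32.6 days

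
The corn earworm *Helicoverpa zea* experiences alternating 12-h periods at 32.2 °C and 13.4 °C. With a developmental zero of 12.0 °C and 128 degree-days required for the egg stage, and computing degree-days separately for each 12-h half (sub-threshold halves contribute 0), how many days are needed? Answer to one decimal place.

11.9 days

Day half: max(0, 32.2 − 12.0) × 0.5 = 20.2 × 0.5 = 10.10 DD.
Night half: max(0, 13.4 − 12.0) × 0.5 = 1.4 × 0.5 = 0.70 DD.
Per 24 h: 10.80 DD/day.
Duration = 128 / 10.80 = 11.852 ≈ 11.9 days.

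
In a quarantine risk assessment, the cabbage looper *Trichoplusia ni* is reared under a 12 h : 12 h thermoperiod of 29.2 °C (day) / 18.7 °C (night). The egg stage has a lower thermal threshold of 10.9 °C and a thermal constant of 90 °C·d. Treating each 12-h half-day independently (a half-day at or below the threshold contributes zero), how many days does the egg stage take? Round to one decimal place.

Day half: max(0, 29.2 − 10.9) × 0.5 = 18.3 × 0.5 = 9.15 DD.
Night half: max(0, 18.7 − 10.9) × 0.5 = 7.8 × 0.5 = 3.90 DD.
Per 24 h: 13.05 DD/day.
Duration = 90 / 13.05 = 6.897 ≈ 6.9 days.

6.9 days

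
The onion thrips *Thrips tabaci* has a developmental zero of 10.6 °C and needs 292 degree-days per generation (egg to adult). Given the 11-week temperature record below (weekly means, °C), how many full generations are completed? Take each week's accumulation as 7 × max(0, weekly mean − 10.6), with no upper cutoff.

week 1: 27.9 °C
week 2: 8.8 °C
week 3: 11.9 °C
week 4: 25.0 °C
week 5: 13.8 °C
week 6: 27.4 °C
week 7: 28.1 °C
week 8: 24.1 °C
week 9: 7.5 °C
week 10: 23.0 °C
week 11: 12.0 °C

Weekly DD (7 × max(0, T̄ − 10.6)): 121.1, 0.0, 9.1, 100.8, 22.4, 117.6, 122.5, 94.5, 0.0, 86.8, 9.8.
Season total = 684.6 DD.
Complete generations = ⌊684.6 / 292⌋ = 2.

2 generations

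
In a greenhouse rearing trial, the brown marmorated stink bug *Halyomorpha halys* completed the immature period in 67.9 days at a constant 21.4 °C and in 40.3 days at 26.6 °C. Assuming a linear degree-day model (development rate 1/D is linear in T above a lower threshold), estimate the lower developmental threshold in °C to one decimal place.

Equal thermal constants: D₁(T₁ − T_b) = D₂(T₂ − T_b).
67.9·(21.4 − T_b) = 40.3·(26.6 − T_b)
T_b = (67.9·21.4 − 40.3·26.6) / (67.9 − 40.3) = 381.08 / 27.6 = 13.807 °C ≈ 13.8 °C.

13.8 °C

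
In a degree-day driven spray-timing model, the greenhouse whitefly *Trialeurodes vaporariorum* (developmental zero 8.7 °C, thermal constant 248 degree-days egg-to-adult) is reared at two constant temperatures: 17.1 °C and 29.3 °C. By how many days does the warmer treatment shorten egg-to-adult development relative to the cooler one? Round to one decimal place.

17.5 days

At 17.1 °C: 248 / (17.1 − 8.7) = 248 / 8.4 = 29.524 d.
At 29.3 °C: 248 / (29.3 − 8.7) = 248 / 20.6 = 12.039 d.
Difference = |29.524 − 12.039| = 17.485 ≈ 17.5 days.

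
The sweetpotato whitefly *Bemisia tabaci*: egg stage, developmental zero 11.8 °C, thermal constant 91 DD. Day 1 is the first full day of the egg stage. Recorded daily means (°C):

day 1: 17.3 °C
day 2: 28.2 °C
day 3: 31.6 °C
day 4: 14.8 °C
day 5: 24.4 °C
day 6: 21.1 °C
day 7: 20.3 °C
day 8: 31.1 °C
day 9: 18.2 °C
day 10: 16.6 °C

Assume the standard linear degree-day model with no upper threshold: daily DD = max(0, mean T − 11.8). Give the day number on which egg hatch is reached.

Daily DD above 11.8 °C: 5.5, 16.4, 19.8, 3.0, 12.6, 9.3, 8.5, 19.3, 6.4, 4.8.
Cumulative: 5.5, 21.9, 41.7, 44.7, 57.3, 66.6, 75.1, 94.4, 100.8, 105.6.
The total first reaches 91 DD on day 8.

day 8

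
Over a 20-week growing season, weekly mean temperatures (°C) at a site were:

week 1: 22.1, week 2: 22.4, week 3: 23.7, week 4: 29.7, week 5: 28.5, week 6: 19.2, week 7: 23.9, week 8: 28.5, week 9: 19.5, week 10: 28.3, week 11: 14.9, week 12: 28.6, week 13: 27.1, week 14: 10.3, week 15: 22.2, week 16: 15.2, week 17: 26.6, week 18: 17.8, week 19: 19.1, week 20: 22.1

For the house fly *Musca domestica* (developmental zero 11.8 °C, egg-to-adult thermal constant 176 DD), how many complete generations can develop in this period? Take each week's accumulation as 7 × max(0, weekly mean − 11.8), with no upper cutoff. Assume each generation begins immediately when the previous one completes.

8 generations

Weekly DD (7 × max(0, T̄ − 11.8)): 72.1, 74.2, 83.3, 125.3, 116.9, 51.8, 84.7, 116.9, 53.9, 115.5, 21.7, 117.6, 107.1, 0.0, 72.8, 23.8, 103.6, 42.0, 51.1, 72.1.
Season total = 1506.4 DD.
Complete generations = ⌊1506.4 / 176⌋ = 8.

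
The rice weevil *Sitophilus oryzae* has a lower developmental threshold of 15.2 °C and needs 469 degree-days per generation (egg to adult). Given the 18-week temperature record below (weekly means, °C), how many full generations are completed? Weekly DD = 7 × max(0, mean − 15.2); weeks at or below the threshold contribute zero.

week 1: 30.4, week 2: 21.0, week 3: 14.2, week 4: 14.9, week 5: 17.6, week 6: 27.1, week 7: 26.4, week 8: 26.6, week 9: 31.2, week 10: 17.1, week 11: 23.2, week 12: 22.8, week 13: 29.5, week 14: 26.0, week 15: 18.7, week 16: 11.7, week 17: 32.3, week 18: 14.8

2 generations

Weekly DD (7 × max(0, T̄ − 15.2)): 106.4, 40.6, 0.0, 0.0, 16.8, 83.3, 78.4, 79.8, 112.0, 13.3, 56.0, 53.2, 100.1, 75.6, 24.5, 0.0, 119.7, 0.0.
Season total = 959.7 DD.
Complete generations = ⌊959.7 / 469⌋ = 2.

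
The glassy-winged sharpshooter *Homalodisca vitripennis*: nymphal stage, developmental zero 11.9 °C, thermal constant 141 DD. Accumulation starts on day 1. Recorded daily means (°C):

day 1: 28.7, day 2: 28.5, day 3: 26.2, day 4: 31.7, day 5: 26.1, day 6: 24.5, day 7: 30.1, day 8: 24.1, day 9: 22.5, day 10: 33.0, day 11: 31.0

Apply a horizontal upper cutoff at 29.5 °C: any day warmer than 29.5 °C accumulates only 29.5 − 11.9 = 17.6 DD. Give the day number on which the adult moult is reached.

Daily DD above 11.9 °C (capped at 17.6): 16.8, 16.6, 14.3, 17.6, 14.2, 12.6, 17.6, 12.2, 10.6, 17.6, 17.6.
Cumulative: 16.8, 33.4, 47.7, 65.3, 79.5, 92.1, 109.7, 121.9, 132.5, 150.1, 167.7.
The total first reaches 141 DD on day 10.

day 10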